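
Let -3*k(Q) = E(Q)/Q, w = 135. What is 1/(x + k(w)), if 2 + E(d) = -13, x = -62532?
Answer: -27/1688363 ≈ -1.5992e-5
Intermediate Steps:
E(d) = -15 (E(d) = -2 - 13 = -15)
k(Q) = 5/Q (k(Q) = -(-5)/Q = 5/Q)
1/(x + k(w)) = 1/(-62532 + 5/135) = 1/(-62532 + 5*(1/135)) = 1/(-62532 + 1/27) = 1/(-1688363/27) = -27/1688363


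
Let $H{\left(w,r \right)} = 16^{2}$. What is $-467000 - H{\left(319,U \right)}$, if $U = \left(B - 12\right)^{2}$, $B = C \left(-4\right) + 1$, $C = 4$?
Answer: $-467256$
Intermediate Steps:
$B = -15$ ($B = 4 \left(-4\right) + 1 = -16 + 1 = -15$)
$U = 729$ ($U = \left(-15 - 12\right)^{2} = \left(-27\right)^{2} = 729$)
$H{\left(w,r \right)} = 256$
$-467000 - H{\left(319,U \right)} = -467000 - 256 = -467256$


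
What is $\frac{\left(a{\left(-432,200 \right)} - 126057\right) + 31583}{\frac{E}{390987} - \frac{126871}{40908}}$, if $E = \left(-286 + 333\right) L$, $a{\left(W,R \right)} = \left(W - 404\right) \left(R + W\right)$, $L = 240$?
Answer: $- \frac{176788943620632}{5460385493} \approx -32377.0$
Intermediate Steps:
$a{\left(W,R \right)} = \left(-404 + W\right) \left(R + W\right)$
$E = 11280$ ($E = \left(-286 + 333\right) 240 = 47 \cdot 240 = 11280$)
$\frac{\left(a{\left(-432,200 \right)} - 126057\right) + 31583}{\frac{E}{390987} - \frac{126871}{40908}} = \frac{\left(\left(\left(-432\right)^{2} - 80800 - -174528 + 200 \left(-432\right)\right) - 126057\right) + 31583}{\frac{11280}{390987} - \frac{126871}{40908}} = \frac{\left(\left(186624 - 80800 + 174528 - 86400\right) - 126057\right) + 31583}{11280 \cdot \frac{1}{390987} - \frac{126871}{40908}} = \frac{\left(193952 - 126057\right) + 31583}{\frac{3760}{130329} - \frac{126871}{40908}} = \frac{67895 + 31583}{- \frac{5460385493}{1777166244}} = 99478 \left(- \frac{1777166244}{5460385493}\right) = - \frac{176788943620632}{5460385493}$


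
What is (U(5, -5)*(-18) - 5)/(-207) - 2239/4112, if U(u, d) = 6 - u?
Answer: -16039/37008 ≈ -0.43339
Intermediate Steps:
(U(5, -5)*(-18) - 5)/(-207) - 2239/4112 = ((6 - 1*5)*(-18) - 5)/(-207) - 2239/4112 = ((6 - 5)*(-18) - 5)*(-1/207) - 2239*1/4112 = (1*(-18) - 5)*(-1/207) - 2239/4112 = (-18 - 5)*(-1/207) - 2239/4112 = -23*(-1/207) - 2239/4112 = 1/9 - 2239/4112 = -16039/37008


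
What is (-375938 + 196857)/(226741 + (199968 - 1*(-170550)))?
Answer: -179081/597259 ≈ -0.29984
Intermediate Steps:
(-375938 + 196857)/(226741 + (199968 - 1*(-170550))) = -179081/(226741 + (199968 + 170550)) = -179081/(226741 + 370518) = -179081/597259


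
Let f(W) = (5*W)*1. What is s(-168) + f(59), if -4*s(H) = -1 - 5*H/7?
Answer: 1061/4 ≈ 265.25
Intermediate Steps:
f(W) = 5*W
s(H) = 1/4 + 5*H/28 (s(H) = -(-1 - 5*H/7)/4 = 1/4 + 5*H/28)
s(-168) + f(59) = (1/4 + (5/28)*(-168)) + 5*59 = (1/4 - 30) + 295 = -119/4 + 295 = 1061/4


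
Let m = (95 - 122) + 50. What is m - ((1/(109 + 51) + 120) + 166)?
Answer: -42081/160 ≈ -263.01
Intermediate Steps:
m = 23 (m = -27 + 50 = 23)
m - ((1/(109 + 51) + 120) + 166) = 23 - ((1/(109 + 51) + 120) + 166) = 23 - ((1/160 + 120) + 166) = 23 - (19201/160 + 166) = 23 - 1*45761/160 = 23 - 45761/160 = -42081/160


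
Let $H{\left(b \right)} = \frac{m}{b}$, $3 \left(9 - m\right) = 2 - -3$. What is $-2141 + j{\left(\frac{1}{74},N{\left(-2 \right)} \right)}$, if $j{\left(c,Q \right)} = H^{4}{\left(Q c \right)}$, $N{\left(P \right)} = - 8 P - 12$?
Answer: $\frac{27439417780}{81} \approx 3.3876 \cdot 10^{8}$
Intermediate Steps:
$m = \frac{22}{3}$ ($m = 9 - \frac{2 - -3}{3} = 9 - \frac{2 + 3}{3} = 9 - \frac{5}{3} = \frac{22}{3} \approx 7.3333$)
$H{\left(b \right)} = \frac{22}{3 b}$
$N{\left(P \right)} = -12 - 8 P$
$j{\left(c,Q \right)} = \frac{234256}{81 Q^{4} c^{4}}$ ($j{\left(c,Q \right)} = \left(\frac{22}{3 Q c}\right)^{4} = \frac{234256}{81 Q^{4} c^{4}}$)
$-2141 + j{\left(\frac{1}{74},N{\left(-2 \right)} \right)} = -2141 + \frac{234256}{81 \left(-12 - -16\right)^{4} \cdot \frac{1}{29986576}} = -2141 + \frac{234256 \frac{1}{(\frac{1}{74})^{4}}}{81 \left(-12 + 16\right)^{4}} = -2141 + \frac{234256}{81} \cdot \frac{1}{256} \cdot 29986576 = -2141 + \frac{27439591201}{81} = \frac{27439417780}{81}$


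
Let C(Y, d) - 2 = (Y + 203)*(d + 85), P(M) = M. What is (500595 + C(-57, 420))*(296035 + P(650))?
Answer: 170394205995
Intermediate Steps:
C(Y, d) = 2 + (85 + d)*(203 + Y) (C(Y, d) = 2 + (Y + 203)*(d + 85) = 2 + (203 + Y)*(85 + d) = 2 + (85 + d)*(203 + Y))
(500595 + C(-57, 420))*(296035 + P(650)) = (500595 + (17257 + 85*(-57) + 203*420 - 57*420))*(296035 + 650) = (500595 + (17257 - 4845 + 85260 - 23940))*296685 = (500595 + 73732)*296685 = 574327*296685 = 170394205995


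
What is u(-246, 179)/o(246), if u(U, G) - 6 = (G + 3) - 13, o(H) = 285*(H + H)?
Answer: 35/28044 ≈ 0.0012480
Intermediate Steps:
o(H) = 570*H (o(H) = 285*(2*H) = 570*H)
u(U, G) = -4 + G (u(U, G) = 6 + ((G + 3) - 13) = 6 + ((3 + G) - 13) = 6 + (-10 + G) = -4 + G)
u(-246, 179)/o(246) = (-4 + 179)/((570*246)) = 175/140220 = 175*(1/140220) = 35/28044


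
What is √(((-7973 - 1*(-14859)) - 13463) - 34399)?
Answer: 4*I*√2561 ≈ 202.43*I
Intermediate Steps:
√(((-7973 - 1*(-14859)) - 13463) - 34399) = √(((-7973 + 14859) - 13463) - 34399) = √((6886 - 13463) - 34399) = √(-6577 - 34399) = √(-40976) = 4*I*√2561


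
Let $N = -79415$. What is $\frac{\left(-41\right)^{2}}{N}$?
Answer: $- \frac{1681}{79415} \approx -0.021167$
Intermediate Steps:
$\frac{\left(-41\right)^{2}}{N} = \frac{\left(-41\right)^{2}}{-79415} = 1681 \left(- \frac{1}{79415}\right) = - \frac{1681}{79415}$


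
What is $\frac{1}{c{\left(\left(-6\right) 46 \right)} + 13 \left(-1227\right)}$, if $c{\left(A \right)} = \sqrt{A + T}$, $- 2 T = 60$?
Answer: $- \frac{5317}{84811569} - \frac{i \sqrt{34}}{84811569} \approx -6.2692 \cdot 10^{-5} - 6.8752 \cdot 10^{-8} i$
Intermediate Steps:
$T = -30$ ($T = \left(- \frac{1}{2}\right) 60 = -30$)
$c{\left(A \right)} = \sqrt{-30 + A}$ ($c{\left(A \right)} = \sqrt{A - 30} = \sqrt{-30 + A}$)
$\frac{1}{c{\left(\left(-6\right) 46 \right)} + 13 \left(-1227\right)} = \frac{1}{\sqrt{-30 - 276} + 13 \left(-1227\right)} = \frac{1}{\sqrt{-30 - 276} - 15951} = \frac{1}{\sqrt{-306} - 15951} = \frac{1}{3 i \sqrt{34} - 15951} = \frac{1}{-15951 + 3 i \sqrt{34}}$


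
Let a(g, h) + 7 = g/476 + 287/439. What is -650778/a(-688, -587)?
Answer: 16998646749/203521 ≈ 83523.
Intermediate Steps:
a(g, h) = -2786/439 + g/476 (a(g, h) = -7 + (g/476 + 287/439) = -7 + (287/439 + g/476) = -2786/439 + g/476)
-650778/a(-688, -587) = -650778/(-2786/439 + (1/476)*(-688)) = -650778/(-2786/439 - 172/119) = -650778/(-407042/52241) = -650778*(-52241/407042) = 16998646749/203521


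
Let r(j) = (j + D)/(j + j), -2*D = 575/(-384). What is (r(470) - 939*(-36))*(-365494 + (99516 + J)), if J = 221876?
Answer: -107627161227193/72192 ≈ -1.4908e+9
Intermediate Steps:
D = 575/768 (D = -575/(2*(-384)) = -575*(-1)/(2*384) = -½*(-575/384) = 575/768 ≈ 0.74870)
r(j) = (575/768 + j)/(2*j) (r(j) = (j + 575/768)/(j + j) = (575/768 + j)/((2*j)) = (575/768 + j)*(1/(2*j)) = (575/768 + j)/(2*j))
(r(470) - 939*(-36))*(-365494 + (99516 + J)) = ((1/1536)*(575 + 768*470)/470 - 939*(-36))*(-365494 + (99516 + 221876)) = ((1/1536)*(1/470)*(575 + 360960) + 33804)*(-365494 + 321392) = ((1/1536)*(1/470)*361535 + 33804)*(-44102) = (72307/144384 + 33804)*(-44102) = (4880829043/144384)*(-44102) = -107627161227193/72192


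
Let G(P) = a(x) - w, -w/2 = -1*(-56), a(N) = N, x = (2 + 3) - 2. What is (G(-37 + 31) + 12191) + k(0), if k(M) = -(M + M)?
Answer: 12306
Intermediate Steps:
x = 3 (x = 5 - 2 = 3)
k(M) = -2*M
w = -112 (w = -(-2)*(-56) = -2*56 = -112)
G(P) = 115 (G(P) = 3 - 1*(-112) = 3 + 112 = 115)
(G(-37 + 31) + 12191) + k(0) = (115 + 12191) - 2*0 = 12306 + 0 = 12306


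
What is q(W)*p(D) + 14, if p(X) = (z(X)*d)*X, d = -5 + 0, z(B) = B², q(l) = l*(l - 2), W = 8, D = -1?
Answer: 254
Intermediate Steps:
q(l) = l*(-2 + l)
d = -5
p(X) = -5*X³ (p(X) = (X²*(-5))*X = (-5*X²)*X = -5*X³)
q(W)*p(D) + 14 = (8*(-2 + 8))*(-5*(-1)³) + 14 = (8*6)*(-5*(-1)) + 14 = 48*5 + 14 = 240 + 14 = 254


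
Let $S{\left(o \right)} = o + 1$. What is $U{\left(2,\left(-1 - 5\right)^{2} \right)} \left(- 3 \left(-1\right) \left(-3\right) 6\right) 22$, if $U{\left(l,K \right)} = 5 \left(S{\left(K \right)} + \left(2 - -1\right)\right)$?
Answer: $-237600$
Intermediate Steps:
$S{\left(o \right)} = 1 + o$
$U{\left(l,K \right)} = 20 + 5 K$ ($U{\left(l,K \right)} = 5 \left(\left(1 + K\right) + \left(2 - -1\right)\right) = 5 \left(\left(1 + K\right) + \left(2 + 1\right)\right) = 5 \left(\left(1 + K\right) + 3\right) = 5 \left(4 + K\right) = 20 + 5 K$)
$U{\left(2,\left(-1 - 5\right)^{2} \right)} \left(- 3 \left(-1\right) \left(-3\right) 6\right) 22 = \left(20 + 5 \left(-1 - 5\right)^{2}\right) \left(- 3 \left(-1\right) \left(-3\right) 6\right) 22 = \left(20 + 5 \left(-6\right)^{2}\right) \left(- 3 \cdot 3 \cdot 6\right) 22 = \left(20 + 5 \cdot 36\right) \left(\left(-3\right) 18\right) 22 = \left(20 + 180\right) \left(-54\right) 22 = 200 \left(-54\right) 22 = \left(-10800\right) 22 = -237600$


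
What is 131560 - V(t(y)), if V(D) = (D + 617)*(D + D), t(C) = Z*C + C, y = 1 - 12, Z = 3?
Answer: 181984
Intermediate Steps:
y = -11
t(C) = 4*C (t(C) = 3*C + C = 4*C)
V(D) = 2*D*(617 + D) (V(D) = (617 + D)*(2*D) = 2*D*(617 + D))
131560 - V(t(y)) = 131560 - 2*4*(-11)*(617 + 4*(-11)) = 131560 - 2*(-44)*(617 - 44) = 131560 - 2*(-44)*573 = 131560 - 1*(-50424) = 131560 + 50424 = 181984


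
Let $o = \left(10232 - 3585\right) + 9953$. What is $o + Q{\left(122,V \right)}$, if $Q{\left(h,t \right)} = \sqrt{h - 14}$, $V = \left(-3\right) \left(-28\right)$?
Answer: $16600 + 6 \sqrt{3} \approx 16610.0$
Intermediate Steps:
$V = 84$
$Q{\left(h,t \right)} = \sqrt{-14 + h}$
$o = 16600$ ($o = 6647 + 9953 = 16600$)
$o + Q{\left(122,V \right)} = 16600 + \sqrt{-14 + 122} = 16600 + \sqrt{108} = 16600 + 6 \sqrt{3}$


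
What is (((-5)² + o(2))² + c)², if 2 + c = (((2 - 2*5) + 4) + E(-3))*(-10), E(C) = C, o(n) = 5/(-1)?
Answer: 219024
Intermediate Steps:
o(n) = -5 (o(n) = 5*(-1) = -5)
c = 68 (c = -2 + (((2 - 2*5) + 4) - 3)*(-10) = -2 + (((2 - 10) + 4) - 3)*(-10) = -2 + ((-8 + 4) - 3)*(-10) = -2 + (-4 - 3)*(-10) = -2 - 7*(-10) = -2 + 70 = 68)
(((-5)² + o(2))² + c)² = (((-5)² - 5)² + 68)² = ((25 - 5)² + 68)² = (20² + 68)² = (400 + 68)² = 468² = 219024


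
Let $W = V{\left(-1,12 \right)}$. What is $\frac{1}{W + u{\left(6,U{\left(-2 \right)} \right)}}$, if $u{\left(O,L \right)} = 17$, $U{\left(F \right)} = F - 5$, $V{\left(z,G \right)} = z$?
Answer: $\frac{1}{16} \approx 0.0625$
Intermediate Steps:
$U{\left(F \right)} = -5 + F$
$W = -1$
$\frac{1}{W + u{\left(6,U{\left(-2 \right)} \right)}} = \frac{1}{-1 + 17} = \frac{1}{16}$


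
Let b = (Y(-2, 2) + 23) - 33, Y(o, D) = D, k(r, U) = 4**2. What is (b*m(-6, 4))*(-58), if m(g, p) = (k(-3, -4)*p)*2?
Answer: 59392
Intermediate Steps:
k(r, U) = 16
m(g, p) = 32*p (m(g, p) = (16*p)*2 = 32*p)
b = -8 (b = (2 + 23) - 33 = 25 - 33 = -8)
(b*m(-6, 4))*(-58) = -256*4*(-58) = -8*128*(-58) = -1024*(-58) = 59392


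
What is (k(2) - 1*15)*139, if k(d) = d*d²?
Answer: -973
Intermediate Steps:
k(d) = d³
(k(2) - 1*15)*139 = (2³ - 1*15)*139 = (8 - 15)*139 = -7*139 = -973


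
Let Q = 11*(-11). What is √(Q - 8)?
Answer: I*√129 ≈ 11.358*I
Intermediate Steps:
Q = -121
√(Q - 8) = √(-121 - 8) = √(-129) = I*√129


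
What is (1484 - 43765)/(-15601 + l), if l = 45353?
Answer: -42281/29752 ≈ -1.4211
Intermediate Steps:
(1484 - 43765)/(-15601 + l) = (1484 - 43765)/(-15601 + 45353) = -42281/29752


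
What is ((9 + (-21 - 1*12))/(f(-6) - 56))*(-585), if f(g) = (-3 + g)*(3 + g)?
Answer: -14040/29 ≈ -484.14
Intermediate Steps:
((9 + (-21 - 1*12))/(f(-6) - 56))*(-585) = ((9 + (-21 - 1*12))/((-9 + (-6)²) - 56))*(-585) = ((9 + (-21 - 12))/((-9 + 36) - 56))*(-585) = ((9 - 33)/(27 - 56))*(-585) = -24/(-29)*(-585) = -24*(-1/29)*(-585) = (24/29)*(-585) = -14040/29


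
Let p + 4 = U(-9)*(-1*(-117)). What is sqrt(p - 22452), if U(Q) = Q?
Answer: I*sqrt(23509) ≈ 153.33*I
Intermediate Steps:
p = -1057 (p = -4 - (-9)*(-117) = -4 - 9*117 = -4 - 1053 = -1057)
sqrt(p - 22452) = sqrt(-1057 - 22452) = sqrt(-23509) = I*sqrt(23509)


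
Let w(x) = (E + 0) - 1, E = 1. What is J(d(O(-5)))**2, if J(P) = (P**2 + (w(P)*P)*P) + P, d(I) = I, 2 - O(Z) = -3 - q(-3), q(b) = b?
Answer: 36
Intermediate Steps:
w(x) = 0 (w(x) = (1 + 0) - 1 = 1 - 1 = 0)
O(Z) = 2 (O(Z) = 2 - (-3 - 1*(-3)) = 2 - (-3 + 3) = 2 - 1*0 = 2 + 0 = 2)
J(P) = P + P**2 (J(P) = (P**2 + (0*P)*P) + P = (P**2 + 0*P) + P = (P**2 + 0) + P = P**2 + P = P + P**2)
J(d(O(-5)))**2 = (2*(1 + 2))**2 = (2*3)**2 = 6**2 = 36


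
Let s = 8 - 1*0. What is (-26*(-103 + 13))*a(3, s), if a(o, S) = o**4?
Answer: 189540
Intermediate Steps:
s = 8 (s = 8 + 0 = 8)
(-26*(-103 + 13))*a(3, s) = -26*(-103 + 13)*3**4 = -26*(-90)*81 = 2340*81 = 189540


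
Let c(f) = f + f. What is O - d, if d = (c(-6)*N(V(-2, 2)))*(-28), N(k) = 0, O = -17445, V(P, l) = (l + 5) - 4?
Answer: -17445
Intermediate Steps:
V(P, l) = 1 + l (V(P, l) = (5 + l) - 4 = 1 + l)
c(f) = 2*f
d = 0 (d = ((2*(-6))*0)*(-28) = -12*0*(-28) = 0*(-28) = 0)
O - d = -17445 - 1*0 = -17445 + 0 = -17445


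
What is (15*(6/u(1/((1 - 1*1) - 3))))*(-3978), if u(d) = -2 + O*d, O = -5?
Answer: 1074060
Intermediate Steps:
u(d) = -2 - 5*d
(15*(6/u(1/((1 - 1*1) - 3))))*(-3978) = (15*(6/(-2 - 5/((1 - 1*1) - 3))))*(-3978) = (15*(6/(-2 - 5/((1 - 1) - 3))))*(-3978) = (15*(6/(-2 - 5/(0 - 3))))*(-3978) = (15*(6/(-2 - 5/(-3))))*(-3978) = (15*(6/(-2 - 5*(-⅓))))*(-3978) = (15*(6/(-2 + 5/3)))*(-3978) = (15*(6/(-⅓)))*(-3978) = (15*(6*(-3)))*(-3978) = (15*(-18))*(-3978) = -270*(-3978) = 1074060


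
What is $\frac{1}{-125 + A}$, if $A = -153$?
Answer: $- \frac{1}{278} \approx -0.0035971$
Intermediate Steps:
$\frac{1}{-125 + A} = \frac{1}{-125 - 153} = \frac{1}{-278} = - \frac{1}{278}$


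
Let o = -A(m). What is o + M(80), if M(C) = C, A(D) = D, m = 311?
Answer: -231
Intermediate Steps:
o = -311 (o = -1*311 = -311)
o + M(80) = -311 + 80 = -231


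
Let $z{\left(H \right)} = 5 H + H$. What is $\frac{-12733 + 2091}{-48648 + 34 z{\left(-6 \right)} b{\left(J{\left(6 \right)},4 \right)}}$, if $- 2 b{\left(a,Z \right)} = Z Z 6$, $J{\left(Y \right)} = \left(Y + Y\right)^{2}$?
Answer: $- \frac{5321}{5052} \approx -1.0532$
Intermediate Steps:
$J{\left(Y \right)} = 4 Y^{2}$ ($J{\left(Y \right)} = \left(2 Y\right)^{2} = 4 Y^{2}$)
$z{\left(H \right)} = 6 H$
$b{\left(a,Z \right)} = - 3 Z^{2}$ ($b{\left(a,Z \right)} = - \frac{Z Z 6}{2} = - \frac{Z^{2} \cdot 6}{2} = - \frac{6 Z^{2}}{2} = - 3 Z^{2}$)
$\frac{-12733 + 2091}{-48648 + 34 z{\left(-6 \right)} b{\left(J{\left(6 \right)},4 \right)}} = \frac{-12733 + 2091}{-48648 + 34 \cdot 6 \left(-6\right) \left(- 3 \cdot 4^{2}\right)} = - \frac{10642}{-48648 + 34 \left(-36\right) \left(\left(-3\right) 16\right)} = - \frac{10642}{-48648 - -58752} = - \frac{10642}{-48648 + 58752} = - \frac{10642}{10104} = \left(-10642\right) \frac{1}{10104} = - \frac{5321}{5052}$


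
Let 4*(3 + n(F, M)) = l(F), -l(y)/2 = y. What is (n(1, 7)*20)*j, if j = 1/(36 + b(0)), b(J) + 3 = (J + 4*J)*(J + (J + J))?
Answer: -70/33 ≈ -2.1212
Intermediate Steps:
l(y) = -2*y
n(F, M) = -3 - F/2 (n(F, M) = -3 + (-2*F)/4 = -3 - F/2)
b(J) = -3 + 15*J² (b(J) = -3 + (J + 4*J)*(J + (J + J)) = -3 + (5*J)*(J + 2*J) = -3 + (5*J)*(3*J) = -3 + 15*J²)
j = 1/33 (j = 1/(36 + (-3 + 15*0²)) = 1/(36 + (-3 + 15*0)) = 1/(36 + (-3 + 0)) = 1/(36 - 3) = 1/33 ≈ 0.030303)
(n(1, 7)*20)*j = ((-3 - ½*1)*20)*(1/33) = ((-3 - ½)*20)*(1/33) = -7/2*20*(1/33) = -70*1/33 = -70/33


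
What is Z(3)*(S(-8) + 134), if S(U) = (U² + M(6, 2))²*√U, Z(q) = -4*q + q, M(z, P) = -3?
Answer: -1206 - 66978*I*√2 ≈ -1206.0 - 94721.0*I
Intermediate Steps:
Z(q) = -3*q
S(U) = √U*(-3 + U²)² (S(U) = (U² - 3)²*√U = (-3 + U²)²*√U = √U*(-3 + U²)²)
Z(3)*(S(-8) + 134) = (-3*3)*(√(-8)*(-3 + (-8)²)² + 134) = -9*((2*I*√2)*(-3 + 64)² + 134) = -9*((2*I*√2)*61² + 134) = -9*((2*I*√2)*3721 + 134) = -9*(7442*I*√2 + 134) = -9*(134 + 7442*I*√2) = -1206 - 66978*I*√2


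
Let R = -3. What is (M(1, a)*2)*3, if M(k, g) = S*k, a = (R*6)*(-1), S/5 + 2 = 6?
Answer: 120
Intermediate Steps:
S = 20 (S = -10 + 5*6 = -10 + 30 = 20)
a = 18 (a = -3*6*(-1) = -18*(-1) = 18)
M(k, g) = 20*k
(M(1, a)*2)*3 = ((20*1)*2)*3 = (20*2)*3 = 40*3 = 120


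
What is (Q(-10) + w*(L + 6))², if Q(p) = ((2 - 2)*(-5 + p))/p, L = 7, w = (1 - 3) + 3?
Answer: 169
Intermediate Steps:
w = 1 (w = -2 + 3 = 1)
Q(p) = 0 (Q(p) = (0*(-5 + p))/p = 0/p = 0)
(Q(-10) + w*(L + 6))² = (0 + 1*(7 + 6))² = (0 + 1*13)² = (0 + 13)² = 13² = 169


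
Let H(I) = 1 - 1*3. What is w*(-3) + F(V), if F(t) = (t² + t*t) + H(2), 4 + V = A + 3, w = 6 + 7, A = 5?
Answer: -9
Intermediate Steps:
H(I) = -2 (H(I) = 1 - 3 = -2)
w = 13
V = 4 (V = -4 + (5 + 3) = -4 + 8 = 4)
F(t) = -2 + 2*t² (F(t) = (t² + t*t) - 2 = (t² + t²) - 2 = 2*t² - 2 = -2 + 2*t²)
w*(-3) + F(V) = 13*(-3) + (-2 + 2*4²) = -39 + (-2 + 2*16) = -39 + (-2 + 32) = -39 + 30 = -9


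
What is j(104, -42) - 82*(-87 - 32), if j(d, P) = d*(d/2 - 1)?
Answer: 15062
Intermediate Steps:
j(d, P) = d*(-1 + d/2) (j(d, P) = d*(d*(½) - 1) = d*(d/2 - 1) = d*(-1 + d/2))
j(104, -42) - 82*(-87 - 32) = (½)*104*(-2 + 104) - 82*(-87 - 32) = (½)*104*102 - 82*(-119) = 5304 + 9758 = 15062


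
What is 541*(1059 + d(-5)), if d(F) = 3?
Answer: 574542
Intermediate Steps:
541*(1059 + d(-5)) = 541*(1059 + 3) = 541*1062 = 574542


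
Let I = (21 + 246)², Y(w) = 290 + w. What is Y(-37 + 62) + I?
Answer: 71604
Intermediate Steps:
I = 71289 (I = 267² = 71289)
Y(-37 + 62) + I = (290 + (-37 + 62)) + 71289 = (290 + 25) + 71289 = 315 + 71289 = 71604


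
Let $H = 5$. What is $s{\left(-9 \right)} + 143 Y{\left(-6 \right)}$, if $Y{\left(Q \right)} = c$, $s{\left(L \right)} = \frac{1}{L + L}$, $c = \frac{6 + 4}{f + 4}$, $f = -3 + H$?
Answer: $\frac{4289}{18} \approx 238.28$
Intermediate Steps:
$f = 2$ ($f = -3 + 5 = 2$)
$c = \frac{5}{3}$ ($c = \frac{6 + 4}{2 + 4} = \frac{10}{6} = 10 \cdot \frac{1}{6} = \frac{5}{3} \approx 1.6667$)
$s{\left(L \right)} = \frac{1}{2 L}$
$Y{\left(Q \right)} = \frac{5}{3}$
$s{\left(-9 \right)} + 143 Y{\left(-6 \right)} = \frac{1}{2 \left(-9\right)} + 143 \cdot \frac{5}{3} = \frac{1}{2} \left(- \frac{1}{9}\right) + \frac{715}{3} = - \frac{1}{18} + \frac{715}{3} = \frac{4289}{18}$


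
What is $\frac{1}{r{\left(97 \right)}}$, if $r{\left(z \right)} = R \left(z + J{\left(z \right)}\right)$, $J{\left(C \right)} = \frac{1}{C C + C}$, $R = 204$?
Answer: $\frac{4753}{94052466} \approx 5.0536 \cdot 10^{-5}$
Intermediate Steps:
$J{\left(C \right)} = \frac{1}{C + C^{2}}$ ($J{\left(C \right)} = \frac{1}{C^{2} + C} = \frac{1}{C + C^{2}}$)
$r{\left(z \right)} = 204 z + \frac{204}{z \left(1 + z\right)}$ ($r{\left(z \right)} = 204 \left(z + \frac{1}{z \left(1 + z\right)}\right) = 204 z + \frac{204}{z \left(1 + z\right)}$)
$\frac{1}{r{\left(97 \right)}} = \frac{1}{204 \cdot \frac{1}{97} \frac{1}{1 + 97} \left(1 + 97^{2} \left(1 + 97\right)\right)} = \frac{1}{204 \cdot \frac{1}{97} \cdot \frac{1}{98} \left(1 + 9409 \cdot 98\right)} = \frac{1}{204 \cdot \frac{1}{97} \cdot \frac{1}{98} \left(1 + 922082\right)} = \frac{1}{204 \cdot \frac{1}{97} \cdot \frac{1}{98} \cdot 922083} = \frac{1}{\frac{94052466}{4753}} = \frac{4753}{94052466}$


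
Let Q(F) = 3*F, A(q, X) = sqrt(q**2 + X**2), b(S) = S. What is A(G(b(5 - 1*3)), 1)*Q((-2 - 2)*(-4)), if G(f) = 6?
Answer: 48*sqrt(37) ≈ 291.97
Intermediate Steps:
A(q, X) = sqrt(X**2 + q**2)
A(G(b(5 - 1*3)), 1)*Q((-2 - 2)*(-4)) = sqrt(1**2 + 6**2)*(3*((-2 - 2)*(-4))) = sqrt(1 + 36)*(3*(-4*(-4))) = sqrt(37)*(3*16) = sqrt(37)*48 = 48*sqrt(37)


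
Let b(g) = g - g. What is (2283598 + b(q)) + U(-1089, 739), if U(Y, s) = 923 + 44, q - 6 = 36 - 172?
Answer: 2284565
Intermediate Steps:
q = -130 (q = 6 + (36 - 172) = 6 - 136 = -130)
U(Y, s) = 967
b(g) = 0
(2283598 + b(q)) + U(-1089, 739) = (2283598 + 0) + 967 = 2283598 + 967 = 2284565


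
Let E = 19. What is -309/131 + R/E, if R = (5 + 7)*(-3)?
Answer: -10587/2489 ≈ -4.2535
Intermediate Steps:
R = -36 (R = 12*(-3) = -36)
-309/131 + R/E = -309/131 - 36/19 = -10587/2489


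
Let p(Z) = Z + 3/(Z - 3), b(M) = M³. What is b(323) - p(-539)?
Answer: 18264752855/542 ≈ 3.3699e+7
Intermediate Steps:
p(Z) = Z + 3/(-3 + Z)
b(323) - p(-539) = 323³ - (3 + (-539)² - 3*(-539))/(-3 - 539) = 33698267 - (3 + 290521 + 1617)/(-542) = 33698267 - (-1)*292141/542 = 33698267 - 1*(-292141/542) = 33698267 + 292141/542 = 18264752855/542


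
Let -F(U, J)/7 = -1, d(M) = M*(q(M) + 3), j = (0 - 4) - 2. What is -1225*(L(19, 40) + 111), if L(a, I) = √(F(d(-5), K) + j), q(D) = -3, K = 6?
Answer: -137200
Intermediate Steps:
j = -6 (j = -4 - 2 = -6)
d(M) = 0 (d(M) = M*(-3 + 3) = M*0 = 0)
F(U, J) = 7 (F(U, J) = -7*(-1) = 7)
L(a, I) = 1 (L(a, I) = √(7 - 6) = √1 = 1)
-1225*(L(19, 40) + 111) = -1225*(1 + 111) = -1225*112 = -137200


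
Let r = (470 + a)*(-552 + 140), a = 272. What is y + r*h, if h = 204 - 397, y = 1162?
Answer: 59002034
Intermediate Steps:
r = -305704 (r = (470 + 272)*(-552 + 140) = 742*(-412) = -305704)
h = -193
y + r*h = 1162 - 305704*(-193) = 1162 + 59000872 = 59002034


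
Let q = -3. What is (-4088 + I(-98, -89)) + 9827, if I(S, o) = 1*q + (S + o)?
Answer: 5549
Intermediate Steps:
I(S, o) = -3 + S + o (I(S, o) = 1*(-3) + (S + o) = -3 + (S + o) = -3 + S + o)
(-4088 + I(-98, -89)) + 9827 = (-4088 + (-3 - 98 - 89)) + 9827 = (-4088 - 190) + 9827 = -4278 + 9827 = 5549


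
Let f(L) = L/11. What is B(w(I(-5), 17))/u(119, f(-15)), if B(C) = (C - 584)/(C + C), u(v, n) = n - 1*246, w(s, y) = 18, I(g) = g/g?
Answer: 3113/48978 ≈ 0.063559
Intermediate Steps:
I(g) = 1
f(L) = L/11 (f(L) = L*(1/11) = L/11)
u(v, n) = -246 + n (u(v, n) = n - 246 = -246 + n)
B(C) = (-584 + C)/(2*C) (B(C) = (-584 + C)/((2*C)) = (-584 + C)*(1/(2*C)) = (-584 + C)/(2*C))
B(w(I(-5), 17))/u(119, f(-15)) = ((½)*(-584 + 18)/18)/(-246 + (1/11)*(-15)) = ((½)*(1/18)*(-566))/(-246 - 15/11) = -283/(18*(-2721/11)) = -283/18*(-11/2721) = 3113/48978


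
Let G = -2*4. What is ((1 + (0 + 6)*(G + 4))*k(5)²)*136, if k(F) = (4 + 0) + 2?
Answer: -112608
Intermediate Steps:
G = -8
k(F) = 6 (k(F) = 4 + 2 = 6)
((1 + (0 + 6)*(G + 4))*k(5)²)*136 = ((1 + (0 + 6)*(-8 + 4))*6²)*136 = ((1 + 6*(-4))*36)*136 = ((1 - 24)*36)*136 = -23*36*136 = -828*136 = -112608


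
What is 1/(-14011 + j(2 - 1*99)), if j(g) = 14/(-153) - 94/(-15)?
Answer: -765/10713691 ≈ -7.1404e-5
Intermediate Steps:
j(g) = 4724/765 (j(g) = 14*(-1/153) - 94*(-1/15) = -14/153 + 94/15 = 4724/765)
1/(-14011 + j(2 - 1*99)) = 1/(-14011 + 4724/765) = 1/(-10713691/765) = -765/10713691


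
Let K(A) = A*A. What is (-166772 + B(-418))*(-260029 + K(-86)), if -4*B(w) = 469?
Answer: 168646927581/4 ≈ 4.2162e+10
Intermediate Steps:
K(A) = A²
B(w) = -469/4 (B(w) = -¼*469 = -469/4)
(-166772 + B(-418))*(-260029 + K(-86)) = (-166772 - 469/4)*(-260029 + (-86)²) = -667557*(-260029 + 7396)/4 = -667557/4*(-252633) = 168646927581/4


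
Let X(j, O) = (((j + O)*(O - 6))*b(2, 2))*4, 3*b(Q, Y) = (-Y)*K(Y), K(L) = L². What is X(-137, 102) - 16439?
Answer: 19401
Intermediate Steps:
b(Q, Y) = -Y³/3 (b(Q, Y) = ((-Y)*Y²)/3 = (-Y³)/3 = -Y³/3)
X(j, O) = -32*(-6 + O)*(O + j)/3 (X(j, O) = (((j + O)*(O - 6))*(-⅓*2³))*4 = (((O + j)*(-6 + O))*(-⅓*8))*4 = (((-6 + O)*(O + j))*(-8/3))*4 = -8*(-6 + O)*(O + j)/3*4 = -32*(-6 + O)*(O + j)/3)
X(-137, 102) - 16439 = (64*102 + 64*(-137) - 32/3*102² - 32/3*102*(-137)) - 16439 = (6528 - 8768 - 32/3*10404 + 149056) - 16439 = (6528 - 8768 - 110976 + 149056) - 16439 = 35840 - 16439 = 19401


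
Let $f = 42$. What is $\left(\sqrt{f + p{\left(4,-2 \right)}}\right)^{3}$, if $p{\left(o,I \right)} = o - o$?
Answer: $42 \sqrt{42} \approx 272.19$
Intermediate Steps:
$p{\left(o,I \right)} = 0$
$\left(\sqrt{f + p{\left(4,-2 \right)}}\right)^{3} = \left(\sqrt{42 + 0}\right)^{3} = \left(\sqrt{42}\right)^{3} = 42 \sqrt{42}$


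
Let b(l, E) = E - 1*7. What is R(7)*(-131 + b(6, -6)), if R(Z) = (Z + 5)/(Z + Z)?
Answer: -864/7 ≈ -123.43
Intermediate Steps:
b(l, E) = -7 + E (b(l, E) = E - 7 = -7 + E)
R(Z) = (5 + Z)/(2*Z) (R(Z) = (5 + Z)/((2*Z)) = (5 + Z)*(1/(2*Z)) = (5 + Z)/(2*Z))
R(7)*(-131 + b(6, -6)) = ((1/2)*(5 + 7)/7)*(-131 + (-7 - 6)) = ((1/2)*(1/7)*12)*(-131 - 13) = (6/7)*(-144) = -864/7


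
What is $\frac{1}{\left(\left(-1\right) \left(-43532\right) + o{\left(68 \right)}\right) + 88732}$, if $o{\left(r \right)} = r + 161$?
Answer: $\frac{1}{132493} \approx 7.5476 \cdot 10^{-6}$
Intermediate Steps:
$o{\left(r \right)} = 161 + r$
$\frac{1}{\left(\left(-1\right) \left(-43532\right) + o{\left(68 \right)}\right) + 88732} = \frac{1}{\left(\left(-1\right) \left(-43532\right) + \left(161 + 68\right)\right) + 88732} = \frac{1}{\left(43532 + 229\right) + 88732} = \frac{1}{43761 + 88732} = \frac{1}{132493}$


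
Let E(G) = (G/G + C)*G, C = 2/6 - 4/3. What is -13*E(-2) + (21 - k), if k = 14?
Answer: 7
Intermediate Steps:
C = -1 (C = 2*(1/6) - 4*1/3 = 1/3 - 4/3 = -1)
E(G) = 0 (E(G) = (G/G - 1)*G = (1 - 1)*G = 0*G = 0)
-13*E(-2) + (21 - k) = -13*0 + (21 - 1*14) = 0 + (21 - 14) = 0 + 7 = 7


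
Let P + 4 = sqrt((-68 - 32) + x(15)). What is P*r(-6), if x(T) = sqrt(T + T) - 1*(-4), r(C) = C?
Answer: 24 - 6*sqrt(-96 + sqrt(30)) ≈ 24.0 - 57.086*I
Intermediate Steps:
x(T) = 4 + sqrt(2)*sqrt(T) (x(T) = sqrt(2*T) + 4 = sqrt(2)*sqrt(T) + 4 = 4 + sqrt(2)*sqrt(T))
P = -4 + sqrt(-96 + sqrt(30)) (P = -4 + sqrt((-68 - 32) + (4 + sqrt(2)*sqrt(15))) = -4 + sqrt(-100 + (4 + sqrt(30))) = -4 + sqrt(-96 + sqrt(30)) ≈ -4.0 + 9.5143*I)
P*r(-6) = (-4 + I*sqrt(96 - sqrt(30)))*(-6) = 24 - 6*I*sqrt(96 - sqrt(30))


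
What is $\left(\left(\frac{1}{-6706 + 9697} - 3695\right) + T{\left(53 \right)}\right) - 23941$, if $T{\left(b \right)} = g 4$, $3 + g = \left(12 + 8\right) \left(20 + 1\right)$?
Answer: $- \frac{77670287}{2991} \approx -25968.0$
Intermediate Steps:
$g = 417$ ($g = -3 + \left(12 + 8\right) \left(20 + 1\right) = -3 + 20 \cdot 21 = -3 + 420 = 417$)
$T{\left(b \right)} = 1668$ ($T{\left(b \right)} = 417 \cdot 4 = 1668$)
$\left(\left(\frac{1}{-6706 + 9697} - 3695\right) + T{\left(53 \right)}\right) - 23941 = \left(\left(\frac{1}{-6706 + 9697} - 3695\right) + 1668\right) - 23941 = \left(\left(\frac{1}{2991} - 3695\right) + 1668\right) - 23941 = \left(- \frac{11051744}{2991} + 1668\right) - 23941 = - \frac{6062756}{2991} - 23941 = - \frac{77670287}{2991}$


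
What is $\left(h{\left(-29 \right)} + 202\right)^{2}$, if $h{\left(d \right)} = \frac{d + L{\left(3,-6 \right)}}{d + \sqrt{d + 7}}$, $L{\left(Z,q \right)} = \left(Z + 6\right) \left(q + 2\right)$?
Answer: $\frac{2392892 \sqrt{22} + 34184241 i}{58 \sqrt{22} + 819 i} \approx 41691.0 + 144.27 i$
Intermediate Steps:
$L{\left(Z,q \right)} = \left(2 + q\right) \left(6 + Z\right)$ ($L{\left(Z,q \right)} = \left(6 + Z\right) \left(2 + q\right) = \left(2 + q\right) \left(6 + Z\right)$)
$h{\left(d \right)} = \frac{-36 + d}{d + \sqrt{7 + d}}$ ($h{\left(d \right)} = \frac{d + \left(12 + 2 \cdot 3 + 6 \left(-6\right) + 3 \left(-6\right)\right)}{d + \sqrt{d + 7}} = \frac{d + \left(12 + 6 - 36 - 18\right)}{d + \sqrt{7 + d}} = \frac{d - 36}{d + \sqrt{7 + d}} = \frac{-36 + d}{d + \sqrt{7 + d}}$)
$\left(h{\left(-29 \right)} + 202\right)^{2} = \left(\frac{-36 - 29}{-29 + \sqrt{7 - 29}} + 202\right)^{2} = \left(\frac{1}{-29 + \sqrt{-22}} \left(-65\right) + 202\right)^{2} = \left(\frac{1}{-29 + i \sqrt{22}} \left(-65\right) + 202\right)^{2} = \left(- \frac{65}{-29 + i \sqrt{22}} + 202\right)^{2} = \left(202 - \frac{65}{-29 + i \sqrt{22}}\right)^{2}$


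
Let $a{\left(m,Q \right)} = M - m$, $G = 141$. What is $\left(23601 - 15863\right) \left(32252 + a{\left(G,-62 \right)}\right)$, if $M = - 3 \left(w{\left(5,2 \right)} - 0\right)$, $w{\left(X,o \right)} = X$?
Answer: $248358848$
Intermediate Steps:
$M = -15$ ($M = - 3 \left(5 - 0\right) = - 3 \left(5 + \left(-2 + 2\right)\right) = - 3 \left(5 + 0\right) = \left(-3\right) 5 = -15$)
$a{\left(m,Q \right)} = -15 - m$
$\left(23601 - 15863\right) \left(32252 + a{\left(G,-62 \right)}\right) = \left(23601 - 15863\right) \left(32252 - 156\right) = 7738 \left(32252 - 156\right) = 7738 \cdot 32096 = 248358848$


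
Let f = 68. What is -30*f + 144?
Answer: -1896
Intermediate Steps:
-30*f + 144 = -30*68 + 144 = -2040 + 144 = -1896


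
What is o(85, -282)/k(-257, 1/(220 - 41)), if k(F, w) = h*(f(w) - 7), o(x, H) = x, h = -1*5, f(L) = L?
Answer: 3043/1252 ≈ 2.4305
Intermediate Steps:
h = -5
k(F, w) = 35 - 5*w (k(F, w) = -5*(w - 7) = -5*(-7 + w) = 35 - 5*w)
o(85, -282)/k(-257, 1/(220 - 41)) = 85/(35 - 5/(220 - 41)) = 85/(35 - 5/179) = 85/(6260/179) = 85*(179/6260) = 3043/1252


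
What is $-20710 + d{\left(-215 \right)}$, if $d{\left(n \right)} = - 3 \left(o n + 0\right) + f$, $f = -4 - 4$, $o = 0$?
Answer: $-20718$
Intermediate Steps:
$f = -8$
$d{\left(n \right)} = -8$ ($d{\left(n \right)} = - 3 \left(0 n + 0\right) - 8 = - 3 \left(0 + 0\right) - 8 = \left(-3\right) 0 - 8 = 0 - 8 = -8$)
$-20710 + d{\left(-215 \right)} = -20710 - 8 = -20718$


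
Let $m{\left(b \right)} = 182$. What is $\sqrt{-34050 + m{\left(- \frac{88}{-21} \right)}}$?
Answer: $2 i \sqrt{8467} \approx 184.03 i$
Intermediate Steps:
$\sqrt{-34050 + m{\left(- \frac{88}{-21} \right)}} = \sqrt{-34050 + 182} = \sqrt{-33868} = 2 i \sqrt{8467}$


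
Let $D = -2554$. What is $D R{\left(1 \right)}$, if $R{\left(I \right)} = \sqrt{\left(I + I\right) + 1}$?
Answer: $- 2554 \sqrt{3} \approx -4423.7$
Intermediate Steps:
$R{\left(I \right)} = \sqrt{1 + 2 I}$ ($R{\left(I \right)} = \sqrt{2 I + 1} = \sqrt{1 + 2 I}$)
$D R{\left(1 \right)} = - 2554 \sqrt{1 + 2 \cdot 1} = - 2554 \sqrt{1 + 2} = - 2554 \sqrt{3}$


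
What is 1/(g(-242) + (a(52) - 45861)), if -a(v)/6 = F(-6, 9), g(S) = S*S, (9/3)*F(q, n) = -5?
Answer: 1/12713 ≈ 7.8660e-5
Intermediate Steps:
F(q, n) = -5/3 (F(q, n) = (1/3)*(-5) = -5/3)
g(S) = S**2
a(v) = 10 (a(v) = -6*(-5/3) = 10)
1/(g(-242) + (a(52) - 45861)) = 1/((-242)**2 + (10 - 45861)) = 1/(58564 - 45851) = 1/12713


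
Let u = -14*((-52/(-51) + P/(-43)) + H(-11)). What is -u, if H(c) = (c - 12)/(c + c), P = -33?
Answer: 956599/24123 ≈ 39.655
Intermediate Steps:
H(c) = (-12 + c)/(2*c) (H(c) = (-12 + c)/((2*c)) = (-12 + c)*(1/(2*c)) = (-12 + c)/(2*c))
u = -956599/24123 (u = -14*((-52/(-51) - 33/(-43)) + (½)*(-12 - 11)/(-11)) = -14*((-52*(-1/51) - 33*(-1/43)) + (½)*(-1/11)*(-23)) = -14*((52/51 + 33/43) + 23/22) = -14*(3919/2193 + 23/22) = -14*136657/48246 = -956599/24123 ≈ -39.655)
-u = -1*(-956599/24123) = 956599/24123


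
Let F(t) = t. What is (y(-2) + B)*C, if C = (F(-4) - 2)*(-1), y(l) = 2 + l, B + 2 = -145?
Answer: -882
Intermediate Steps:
B = -147 (B = -2 - 145 = -147)
C = 6 (C = (-4 - 2)*(-1) = -6*(-1) = 6)
(y(-2) + B)*C = ((2 - 2) - 147)*6 = (0 - 147)*6 = -147*6 = -882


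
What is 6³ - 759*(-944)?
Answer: 716712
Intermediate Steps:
6³ - 759*(-944) = 216 + 716496 = 716712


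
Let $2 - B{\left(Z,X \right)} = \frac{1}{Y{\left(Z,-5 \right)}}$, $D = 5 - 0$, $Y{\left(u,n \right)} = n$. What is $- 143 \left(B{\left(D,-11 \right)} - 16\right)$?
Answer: $\frac{9867}{5} \approx 1973.4$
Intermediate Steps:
$D = 5$ ($D = 5 + 0 = 5$)
$B{\left(Z,X \right)} = \frac{11}{5}$ ($B{\left(Z,X \right)} = 2 - \frac{1}{-5} = 2 - - \frac{1}{5} = 2 + \frac{1}{5} = \frac{11}{5}$)
$- 143 \left(B{\left(D,-11 \right)} - 16\right) = - 143 \left(\frac{11}{5} - 16\right) = \left(-143\right) \left(- \frac{69}{5}\right) = \frac{9867}{5}$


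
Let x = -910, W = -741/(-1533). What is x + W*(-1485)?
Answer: -831805/511 ≈ -1627.8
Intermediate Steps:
W = 247/511 (W = -741*(-1/1533) = 247/511 ≈ 0.48337)
x + W*(-1485) = -910 + (247/511)*(-1485) = -910 - 366795/511 = -831805/511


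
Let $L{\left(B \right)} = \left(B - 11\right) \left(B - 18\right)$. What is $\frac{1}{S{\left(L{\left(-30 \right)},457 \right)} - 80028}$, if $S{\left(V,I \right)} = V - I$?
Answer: $- \frac{1}{78517} \approx -1.2736 \cdot 10^{-5}$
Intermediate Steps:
$L{\left(B \right)} = \left(-18 + B\right) \left(-11 + B\right)$ ($L{\left(B \right)} = \left(-11 + B\right) \left(-18 + B\right) = \left(-18 + B\right) \left(-11 + B\right)$)
$\frac{1}{S{\left(L{\left(-30 \right)},457 \right)} - 80028} = \frac{1}{\left(\left(198 + \left(-30\right)^{2} - -870\right) - 457\right) - 80028} = \frac{1}{\left(\left(198 + 900 + 870\right) - 457\right) - 80028} = \frac{1}{\left(1968 - 457\right) - 80028} = \frac{1}{1511 - 80028} = \frac{1}{-78517} = - \frac{1}{78517}$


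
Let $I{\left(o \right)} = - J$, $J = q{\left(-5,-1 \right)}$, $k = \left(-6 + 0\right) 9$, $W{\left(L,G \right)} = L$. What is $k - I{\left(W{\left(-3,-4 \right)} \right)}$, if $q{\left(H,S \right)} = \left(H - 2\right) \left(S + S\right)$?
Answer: $-40$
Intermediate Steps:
$k = -54$ ($k = \left(-6\right) 9 = -54$)
$q{\left(H,S \right)} = 2 S \left(-2 + H\right)$ ($q{\left(H,S \right)} = \left(-2 + H\right) 2 S = 2 S \left(-2 + H\right)$)
$J = 14$ ($J = 2 \left(-1\right) \left(-2 - 5\right) = 2 \left(-1\right) \left(-7\right) = 14$)
$I{\left(o \right)} = -14$ ($I{\left(o \right)} = \left(-1\right) 14 = -14$)
$k - I{\left(W{\left(-3,-4 \right)} \right)} = -54 - -14 = -54 + 14 = -40$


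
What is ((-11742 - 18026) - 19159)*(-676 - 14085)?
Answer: 722211447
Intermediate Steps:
((-11742 - 18026) - 19159)*(-676 - 14085) = (-29768 - 19159)*(-14761) = -48927*(-14761) = 722211447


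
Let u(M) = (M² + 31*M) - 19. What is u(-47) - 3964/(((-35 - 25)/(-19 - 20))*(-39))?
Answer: 11986/15 ≈ 799.07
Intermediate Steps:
u(M) = -19 + M² + 31*M
u(-47) - 3964/(((-35 - 25)/(-19 - 20))*(-39)) = (-19 + (-47)² + 31*(-47)) - 3964/(((-35 - 25)/(-19 - 20))*(-39)) = (-19 + 2209 - 1457) - 3964/(-60/(-39)*(-39)) = 733 - 3964/(-60*(-1/39)*(-39)) = 733 - 3964/((20/13)*(-39)) = 733 - 3964/(-60) = 733 - 3964*(-1)/60 = 733 - 1*(-991/15) = 733 + 991/15 = 11986/15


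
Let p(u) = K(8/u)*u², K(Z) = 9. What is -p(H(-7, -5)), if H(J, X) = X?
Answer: -225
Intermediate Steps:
p(u) = 9*u²
-p(H(-7, -5)) = -9*(-5)² = -9*25 = -1*225 = -225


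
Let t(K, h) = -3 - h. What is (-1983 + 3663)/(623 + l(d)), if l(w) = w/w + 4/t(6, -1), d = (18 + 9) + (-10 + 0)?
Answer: 840/311 ≈ 2.7010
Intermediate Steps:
d = 17 (d = 27 - 10 = 17)
l(w) = -1 (l(w) = w/w + 4/(-3 - 1*(-1)) = 1 + 4/(-3 + 1) = 1 + 4/(-2) = 1 + 4*(-½) = 1 - 2 = -1)
(-1983 + 3663)/(623 + l(d)) = (-1983 + 3663)/(623 - 1) = 1680/622 = 1680*(1/622) = 840/311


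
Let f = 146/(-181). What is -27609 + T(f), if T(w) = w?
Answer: -4997375/181 ≈ -27610.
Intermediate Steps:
f = -146/181 (f = 146*(-1/181) = -146/181 ≈ -0.80663)
-27609 + T(f) = -27609 - 146/181 = -4997375/181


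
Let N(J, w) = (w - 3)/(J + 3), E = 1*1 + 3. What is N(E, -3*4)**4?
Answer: 50625/2401 ≈ 21.085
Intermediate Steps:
E = 4 (E = 1 + 3 = 4)
N(J, w) = (-3 + w)/(3 + J)
N(E, -3*4)**4 = ((-3 - 3*4)/(3 + 4))**4 = ((-3 - 12)/7)**4 = ((1/7)*(-15))**4 = (-15/7)**4 = 50625/2401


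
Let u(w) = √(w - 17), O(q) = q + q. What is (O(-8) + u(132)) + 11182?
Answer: 11166 + √115 ≈ 11177.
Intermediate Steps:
O(q) = 2*q
u(w) = √(-17 + w)
(O(-8) + u(132)) + 11182 = (2*(-8) + √(-17 + 132)) + 11182 = (-16 + √115) + 11182 = 11166 + √115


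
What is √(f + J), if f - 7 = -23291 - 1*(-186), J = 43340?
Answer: √20242 ≈ 142.27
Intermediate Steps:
f = -23098 (f = 7 + (-23291 - 1*(-186)) = 7 + (-23291 + 186) = 7 - 23105 = -23098)
√(f + J) = √(-23098 + 43340) = √20242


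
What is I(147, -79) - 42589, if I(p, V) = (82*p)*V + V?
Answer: -994934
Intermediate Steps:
I(p, V) = V + 82*V*p (I(p, V) = 82*V*p + V = V + 82*V*p)
I(147, -79) - 42589 = -79*(1 + 82*147) - 42589 = -79*(1 + 12054) - 42589 = -79*12055 - 42589 = -952345 - 42589 = -994934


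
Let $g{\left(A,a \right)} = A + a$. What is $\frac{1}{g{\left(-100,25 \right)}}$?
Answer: $- \frac{1}{75} \approx -0.013333$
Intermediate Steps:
$\frac{1}{g{\left(-100,25 \right)}} = \frac{1}{-100 + 25} = \frac{1}{-75} = - \frac{1}{75}$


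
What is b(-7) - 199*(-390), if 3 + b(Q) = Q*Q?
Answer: 77656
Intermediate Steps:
b(Q) = -3 + Q**2 (b(Q) = -3 + Q*Q = -3 + Q**2)
b(-7) - 199*(-390) = (-3 + (-7)**2) - 199*(-390) = (-3 + 49) + 77610 = 46 + 77610 = 77656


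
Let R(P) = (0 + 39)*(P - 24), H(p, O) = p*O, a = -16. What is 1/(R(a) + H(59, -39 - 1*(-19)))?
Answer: -1/2740 ≈ -0.00036496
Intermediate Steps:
H(p, O) = O*p
R(P) = -936 + 39*P (R(P) = 39*(-24 + P) = -936 + 39*P)
1/(R(a) + H(59, -39 - 1*(-19))) = 1/((-936 + 39*(-16)) + (-39 - 1*(-19))*59) = 1/((-936 - 624) + (-39 + 19)*59) = 1/(-1560 - 20*59) = 1/(-1560 - 1180) = 1/(-2740) = -1/2740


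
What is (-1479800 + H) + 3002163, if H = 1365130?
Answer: 2887493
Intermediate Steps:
(-1479800 + H) + 3002163 = (-1479800 + 1365130) + 3002163 = -114670 + 3002163 = 2887493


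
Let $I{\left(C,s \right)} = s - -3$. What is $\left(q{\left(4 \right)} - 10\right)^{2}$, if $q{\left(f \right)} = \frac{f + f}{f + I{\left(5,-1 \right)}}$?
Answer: $\frac{676}{9} \approx 75.111$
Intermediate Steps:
$I{\left(C,s \right)} = 3 + s$ ($I{\left(C,s \right)} = s + 3 = 3 + s$)
$q{\left(f \right)} = \frac{2 f}{2 + f}$ ($q{\left(f \right)} = \frac{f + f}{f + \left(3 - 1\right)} = \frac{2 f}{f + 2} = \frac{2 f}{2 + f}$)
$\left(q{\left(4 \right)} - 10\right)^{2} = \left(2 \cdot 4 \frac{1}{2 + 4} - 10\right)^{2} = \left(2 \cdot 4 \cdot \frac{1}{6} - 10\right)^{2} = \left(\frac{4}{3} - 10\right)^{2} = \left(- \frac{26}{3}\right)^{2} = \frac{676}{9}$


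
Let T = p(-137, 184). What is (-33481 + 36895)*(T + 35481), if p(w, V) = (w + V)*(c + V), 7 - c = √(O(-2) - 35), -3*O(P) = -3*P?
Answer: 151779612 - 160458*I*√37 ≈ 1.5178e+8 - 9.7603e+5*I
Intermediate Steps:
O(P) = P (O(P) = -(-1)*P = P)
c = 7 - I*√37 (c = 7 - √(-2 - 35) = 7 - √(-37) = 7 - I*√37 ≈ 7.0 - 6.0828*I)
p(w, V) = (V + w)*(7 + V - I*√37) (p(w, V) = (w + V)*((7 - I*√37) + V) = (V + w)*(7 + V - I*√37))
T = 8977 - 47*I*√37 (T = 184² + 184*(-137) + 184*(7 - I*√37) - 137*(7 - I*√37) = 33856 - 25208 + (1288 - 184*I*√37) + (-959 + 137*I*√37) = 8977 - 47*I*√37 ≈ 8977.0 - 285.89*I)
(-33481 + 36895)*(T + 35481) = (-33481 + 36895)*((8977 - 47*I*√37) + 35481) = 3414*(44458 - 47*I*√37) = 151779612 - 160458*I*√37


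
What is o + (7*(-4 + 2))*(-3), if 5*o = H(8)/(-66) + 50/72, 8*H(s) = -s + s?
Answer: 1517/36 ≈ 42.139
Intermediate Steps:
H(s) = 0 (H(s) = (-s + s)/8 = (⅛)*0 = 0)
o = 5/36 (o = (0/(-66) + 50/72)/5 = (0*(-1/66) + 50*(1/72))/5 = (0 + 25/36)/5 = (⅕)*(25/36) = 5/36 ≈ 0.13889)
o + (7*(-4 + 2))*(-3) = 5/36 + (7*(-4 + 2))*(-3) = 5/36 + (7*(-2))*(-3) = 5/36 - 14*(-3) = 5/36 + 42 = 1517/36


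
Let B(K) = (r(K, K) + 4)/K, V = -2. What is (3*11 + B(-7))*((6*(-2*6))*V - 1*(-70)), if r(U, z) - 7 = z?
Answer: 48578/7 ≈ 6939.7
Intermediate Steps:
r(U, z) = 7 + z
B(K) = (11 + K)/K (B(K) = ((7 + K) + 4)/K = (11 + K)/K)
(3*11 + B(-7))*((6*(-2*6))*V - 1*(-70)) = (3*11 + (11 - 7)/(-7))*((6*(-2*6))*(-2) - 1*(-70)) = (33 - ⅐*4)*((6*(-12))*(-2) + 70) = (33 - 4/7)*(-72*(-2) + 70) = 227*(144 + 70)/7 = (227/7)*214 = 48578/7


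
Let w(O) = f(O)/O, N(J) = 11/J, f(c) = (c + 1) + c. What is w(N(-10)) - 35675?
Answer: -392413/11 ≈ -35674.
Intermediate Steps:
f(c) = 1 + 2*c (f(c) = (1 + c) + c = 1 + 2*c)
w(O) = (1 + 2*O)/O
w(N(-10)) - 35675 = (2 + 1/(11/(-10))) - 35675 = (2 + 1/(11*(-⅒))) - 35675 = (2 + 1/(-11/10)) - 35675 = (2 - 10/11) - 35675 = 12/11 - 35675 = -392413/11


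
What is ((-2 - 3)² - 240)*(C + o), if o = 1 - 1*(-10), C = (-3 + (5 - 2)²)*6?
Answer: -10105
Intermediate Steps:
C = 36 (C = (-3 + 3²)*6 = (-3 + 9)*6 = 6*6 = 36)
o = 11 (o = 1 + 10 = 11)
((-2 - 3)² - 240)*(C + o) = ((-2 - 3)² - 240)*(36 + 11) = ((-5)² - 240)*47 = (25 - 240)*47 = -215*47 = -10105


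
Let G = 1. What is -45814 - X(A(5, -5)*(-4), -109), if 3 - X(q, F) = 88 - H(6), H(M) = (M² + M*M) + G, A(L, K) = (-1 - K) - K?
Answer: -45802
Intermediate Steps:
A(L, K) = -1 - 2*K
H(M) = 1 + 2*M² (H(M) = (M² + M*M) + 1 = (M² + M²) + 1 = 2*M² + 1 = 1 + 2*M²)
X(q, F) = -12 (X(q, F) = 3 - (88 - (1 + 2*6²)) = 3 - (88 - (1 + 2*36)) = 3 - (88 - (1 + 72)) = 3 - (88 - 1*73) = 3 - (88 - 73) = 3 - 1*15 = 3 - 15 = -12)
-45814 - X(A(5, -5)*(-4), -109) = -45814 - 1*(-12) = -45814 + 12 = -45802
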